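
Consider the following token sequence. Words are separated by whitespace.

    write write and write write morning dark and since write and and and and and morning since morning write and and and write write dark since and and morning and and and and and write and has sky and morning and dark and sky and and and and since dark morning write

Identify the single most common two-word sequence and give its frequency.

Bigram frequencies (highest first):
  and and: 14
  write and: 4
  write write: 3
  and write: 3
  and morning: 3
  dark and: 2
  … (18 more, each ≤ 2)

"and and", 14 times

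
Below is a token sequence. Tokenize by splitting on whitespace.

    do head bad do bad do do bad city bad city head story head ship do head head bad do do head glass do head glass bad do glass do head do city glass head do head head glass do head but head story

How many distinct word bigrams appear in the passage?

44 tokens → 43 bigram windows in total.
Repeated bigrams (each contributes count−1 duplicates):
  do head: 7
  bad do: 4
  glass do: 3
  head glass: 3
  bad city: 2
  do bad: 2
  do do: 2
  head bad: 2
  … (3 more repeated)
20 duplicate windows → 43 − 20 = 23 distinct.

23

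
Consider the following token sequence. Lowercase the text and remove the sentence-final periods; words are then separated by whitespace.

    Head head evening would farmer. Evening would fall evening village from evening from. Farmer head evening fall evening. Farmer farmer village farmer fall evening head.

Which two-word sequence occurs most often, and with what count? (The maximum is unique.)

"fall evening", 3 times

Bigram frequencies (highest first):
  fall evening: 3
  head evening: 2
  evening would: 2
  head head: 1
  would farmer: 1
  farmer evening: 1
  … (14 more, each ≤ 1)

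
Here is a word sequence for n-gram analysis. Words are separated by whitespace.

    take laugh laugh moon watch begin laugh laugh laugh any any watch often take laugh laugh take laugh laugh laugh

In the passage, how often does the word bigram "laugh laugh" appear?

Scanning the 19 overlapping bigram windows for "laugh laugh":
  position 2–3: laugh laugh
  position 7–8: laugh laugh
  position 8–9: laugh laugh
  position 15–16: laugh laugh
  position 18–19: laugh laugh
  position 19–20: laugh laugh

6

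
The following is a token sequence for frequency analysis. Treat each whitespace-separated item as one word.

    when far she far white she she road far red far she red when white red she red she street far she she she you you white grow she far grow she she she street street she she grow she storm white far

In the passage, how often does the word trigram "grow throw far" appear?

Scanning the 41 overlapping trigram windows for "grow throw far":
  (none found)

0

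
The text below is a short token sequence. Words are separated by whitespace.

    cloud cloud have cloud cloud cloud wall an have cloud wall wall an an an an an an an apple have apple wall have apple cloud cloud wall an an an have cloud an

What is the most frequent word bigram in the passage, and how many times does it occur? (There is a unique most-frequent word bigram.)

"an an", 8 times

Bigram frequencies (highest first):
  an an: 8
  cloud cloud: 4
  have cloud: 3
  cloud wall: 3
  wall an: 3
  an have: 2
  … (9 more, each ≤ 2)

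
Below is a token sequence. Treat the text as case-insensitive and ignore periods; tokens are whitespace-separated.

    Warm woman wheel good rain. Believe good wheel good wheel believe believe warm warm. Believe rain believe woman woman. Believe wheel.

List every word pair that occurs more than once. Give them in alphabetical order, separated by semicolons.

good wheel; rain believe; wheel good

Bigram counts meeting the condition (more than once):
  good wheel: 2
  rain believe: 2
  wheel good: 2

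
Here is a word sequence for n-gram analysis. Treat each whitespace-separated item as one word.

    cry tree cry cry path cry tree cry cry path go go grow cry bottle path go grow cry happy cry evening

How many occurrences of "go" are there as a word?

3

Scanning the 22 tokens for "go":
  position 11: go
  position 12: go
  position 17: go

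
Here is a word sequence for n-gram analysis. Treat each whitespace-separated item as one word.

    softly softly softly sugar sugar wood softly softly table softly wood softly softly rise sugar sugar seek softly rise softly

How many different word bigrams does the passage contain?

13

20 tokens → 19 bigram windows in total.
Repeated bigrams (each contributes count−1 duplicates):
  softly softly: 4
  softly rise: 2
  sugar sugar: 2
  wood softly: 2
6 duplicate windows → 19 − 6 = 13 distinct.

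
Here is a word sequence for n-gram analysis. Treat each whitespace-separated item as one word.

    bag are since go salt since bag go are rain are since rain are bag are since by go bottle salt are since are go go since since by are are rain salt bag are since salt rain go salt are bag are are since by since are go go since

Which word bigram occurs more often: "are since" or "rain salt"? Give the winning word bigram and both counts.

"are since" (6 vs 1)

"are since": 6 occurrences
"rain salt": 1 occurrence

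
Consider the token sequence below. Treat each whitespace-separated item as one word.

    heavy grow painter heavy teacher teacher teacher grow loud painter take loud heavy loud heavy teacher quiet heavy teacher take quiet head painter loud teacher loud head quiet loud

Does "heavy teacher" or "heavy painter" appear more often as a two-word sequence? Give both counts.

"heavy teacher": 3 occurrences
"heavy painter": 0 occurrences

"heavy teacher" (3 vs 0)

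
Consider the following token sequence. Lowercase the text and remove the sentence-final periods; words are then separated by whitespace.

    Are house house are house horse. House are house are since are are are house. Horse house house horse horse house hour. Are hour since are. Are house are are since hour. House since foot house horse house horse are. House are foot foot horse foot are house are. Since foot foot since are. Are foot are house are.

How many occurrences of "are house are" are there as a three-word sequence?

Scanning the 57 overlapping trigram windows for "are house are":
  position 8–10: are house are
  position 27–29: are house are
  position 40–42: are house are
  position 47–49: are house are
  position 57–59: are house are

5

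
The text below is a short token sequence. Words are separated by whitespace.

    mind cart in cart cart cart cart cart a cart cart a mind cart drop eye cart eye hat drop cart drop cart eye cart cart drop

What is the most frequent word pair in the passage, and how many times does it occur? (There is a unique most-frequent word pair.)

"cart cart", 6 times

Bigram frequencies (highest first):
  cart cart: 6
  cart drop: 3
  mind cart: 2
  cart a: 2
  eye cart: 2
  cart eye: 2
  … (8 more, each ≤ 2)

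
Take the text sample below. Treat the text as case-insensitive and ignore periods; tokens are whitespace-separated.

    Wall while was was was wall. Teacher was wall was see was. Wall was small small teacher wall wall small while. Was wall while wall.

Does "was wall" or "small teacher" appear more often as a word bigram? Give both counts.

"was wall" (4 vs 1)

"was wall": 4 occurrences
"small teacher": 1 occurrence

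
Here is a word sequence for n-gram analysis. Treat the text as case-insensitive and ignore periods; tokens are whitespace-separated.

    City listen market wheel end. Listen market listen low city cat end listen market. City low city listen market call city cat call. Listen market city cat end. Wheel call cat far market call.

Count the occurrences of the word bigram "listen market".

Scanning the 33 overlapping bigram windows for "listen market":
  position 2–3: listen market
  position 6–7: listen market
  position 13–14: listen market
  position 18–19: listen market
  position 24–25: listen market

5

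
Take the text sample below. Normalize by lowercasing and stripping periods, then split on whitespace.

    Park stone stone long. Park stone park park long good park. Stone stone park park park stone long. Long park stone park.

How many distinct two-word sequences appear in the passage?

22 tokens → 21 bigram windows in total.
Repeated bigrams (each contributes count−1 duplicates):
  park stone: 5
  park park: 3
  stone park: 3
  long park: 2
  stone long: 2
  stone stone: 2
11 duplicate windows → 21 − 11 = 10 distinct.

10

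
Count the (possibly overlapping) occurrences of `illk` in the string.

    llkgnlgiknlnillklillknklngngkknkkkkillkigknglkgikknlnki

Sliding a length-4 window over the 55 characters (52 positions):
  position 13–16: illk
  position 18–21: illk
  position 36–39: illk

3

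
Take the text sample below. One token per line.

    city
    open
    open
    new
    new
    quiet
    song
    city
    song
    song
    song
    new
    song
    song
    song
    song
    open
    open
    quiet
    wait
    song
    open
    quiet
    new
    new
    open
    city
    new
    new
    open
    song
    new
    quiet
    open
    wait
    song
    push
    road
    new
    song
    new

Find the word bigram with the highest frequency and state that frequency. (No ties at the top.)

Bigram frequencies (highest first):
  song song: 5
  new new: 3
  song new: 3
  open open: 2
  new quiet: 2
  new song: 2
  … (19 more, each ≤ 2)

"song song", 5 times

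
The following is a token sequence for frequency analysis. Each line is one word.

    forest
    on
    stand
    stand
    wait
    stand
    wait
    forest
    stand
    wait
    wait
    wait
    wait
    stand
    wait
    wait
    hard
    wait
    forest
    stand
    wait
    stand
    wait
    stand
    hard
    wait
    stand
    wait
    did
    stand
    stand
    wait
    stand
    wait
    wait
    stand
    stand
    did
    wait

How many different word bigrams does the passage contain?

15

39 tokens → 38 bigram windows in total.
Repeated bigrams (each contributes count−1 duplicates):
  stand wait: 9
  wait stand: 7
  wait wait: 5
  stand stand: 3
  forest stand: 2
  hard wait: 2
  wait forest: 2
23 duplicate windows → 38 − 23 = 15 distinct.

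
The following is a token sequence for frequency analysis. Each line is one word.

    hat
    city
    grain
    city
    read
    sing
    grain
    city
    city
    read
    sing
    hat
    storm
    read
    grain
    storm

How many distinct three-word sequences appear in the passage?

16 tokens → 14 trigram windows in total.
Repeated trigrams (each contributes count−1 duplicates):
  city read sing: 2
1 duplicate windows → 14 − 1 = 13 distinct.

13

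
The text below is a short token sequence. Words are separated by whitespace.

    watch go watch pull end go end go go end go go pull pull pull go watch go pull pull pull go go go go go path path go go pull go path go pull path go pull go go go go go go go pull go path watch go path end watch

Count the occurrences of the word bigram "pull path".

Scanning the 52 overlapping bigram windows for "pull path":
  position 35–36: pull path

1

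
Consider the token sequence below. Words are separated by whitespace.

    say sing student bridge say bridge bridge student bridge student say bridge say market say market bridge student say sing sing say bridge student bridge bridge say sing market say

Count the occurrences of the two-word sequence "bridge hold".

0

Scanning the 29 overlapping bigram windows for "bridge hold":
  (none found)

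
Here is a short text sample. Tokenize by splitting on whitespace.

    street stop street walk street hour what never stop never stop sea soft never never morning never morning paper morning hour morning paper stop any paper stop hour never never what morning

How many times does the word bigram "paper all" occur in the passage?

0

Scanning the 31 overlapping bigram windows for "paper all":
  (none found)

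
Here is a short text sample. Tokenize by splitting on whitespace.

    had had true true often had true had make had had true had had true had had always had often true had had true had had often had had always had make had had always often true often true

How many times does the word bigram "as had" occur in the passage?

0

Scanning the 38 overlapping bigram windows for "as had":
  (none found)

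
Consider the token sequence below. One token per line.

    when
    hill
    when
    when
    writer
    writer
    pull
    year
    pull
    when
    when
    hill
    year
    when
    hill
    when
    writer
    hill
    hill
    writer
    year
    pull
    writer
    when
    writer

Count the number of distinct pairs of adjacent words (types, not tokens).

17

25 tokens → 24 bigram windows in total.
Repeated bigrams (each contributes count−1 duplicates):
  when hill: 3
  when writer: 3
  hill when: 2
  when when: 2
  year pull: 2
7 duplicate windows → 24 − 7 = 17 distinct.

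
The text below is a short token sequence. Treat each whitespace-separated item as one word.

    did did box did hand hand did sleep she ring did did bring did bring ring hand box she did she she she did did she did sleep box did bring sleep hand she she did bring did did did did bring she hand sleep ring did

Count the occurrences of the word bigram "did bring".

Scanning the 46 overlapping bigram windows for "did bring":
  position 12–13: did bring
  position 14–15: did bring
  position 30–31: did bring
  position 36–37: did bring
  position 41–42: did bring

5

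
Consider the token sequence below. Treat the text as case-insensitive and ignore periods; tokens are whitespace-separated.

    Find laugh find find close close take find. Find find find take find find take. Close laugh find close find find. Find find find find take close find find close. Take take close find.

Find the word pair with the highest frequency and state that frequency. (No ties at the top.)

Bigram frequencies (highest first):
  find find: 11
  find close: 3
  find take: 3
  take close: 3
  close find: 3
  laugh find: 2
  … (6 more, each ≤ 2)

"find find", 11 times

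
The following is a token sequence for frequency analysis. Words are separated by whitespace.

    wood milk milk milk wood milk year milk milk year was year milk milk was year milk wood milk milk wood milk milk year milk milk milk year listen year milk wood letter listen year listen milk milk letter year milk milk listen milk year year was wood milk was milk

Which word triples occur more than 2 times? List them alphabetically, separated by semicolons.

Trigram counts meeting the condition (more than 2 times):
  milk milk year: 3
  milk wood milk: 3
  wood milk milk: 3
  year milk milk: 4

milk milk year; milk wood milk; wood milk milk; year milk milk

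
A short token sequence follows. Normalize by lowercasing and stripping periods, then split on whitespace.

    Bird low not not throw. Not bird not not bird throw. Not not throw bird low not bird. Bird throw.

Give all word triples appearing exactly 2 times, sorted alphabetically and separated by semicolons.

Trigram counts meeting the condition (exactly 2 times):
  bird low not: 2
  not not throw: 2

bird low not; not not throw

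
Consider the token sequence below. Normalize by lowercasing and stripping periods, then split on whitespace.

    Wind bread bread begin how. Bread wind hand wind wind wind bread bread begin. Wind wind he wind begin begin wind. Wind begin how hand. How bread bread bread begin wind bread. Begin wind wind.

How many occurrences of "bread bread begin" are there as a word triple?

3

Scanning the 33 overlapping trigram windows for "bread bread begin":
  position 2–4: bread bread begin
  position 12–14: bread bread begin
  position 28–30: bread bread begin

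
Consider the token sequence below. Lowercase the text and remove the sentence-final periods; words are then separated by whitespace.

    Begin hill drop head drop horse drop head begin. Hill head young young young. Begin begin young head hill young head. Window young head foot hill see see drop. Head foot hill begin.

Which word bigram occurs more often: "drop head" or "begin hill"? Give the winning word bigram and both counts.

"drop head": 3 occurrences
"begin hill": 2 occurrences

"drop head" (3 vs 2)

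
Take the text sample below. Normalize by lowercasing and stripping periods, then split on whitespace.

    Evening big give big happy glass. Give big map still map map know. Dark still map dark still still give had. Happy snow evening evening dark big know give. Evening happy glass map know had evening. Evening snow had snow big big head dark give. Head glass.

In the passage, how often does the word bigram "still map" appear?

Scanning the 46 overlapping bigram windows for "still map":
  position 10–11: still map
  position 15–16: still map

2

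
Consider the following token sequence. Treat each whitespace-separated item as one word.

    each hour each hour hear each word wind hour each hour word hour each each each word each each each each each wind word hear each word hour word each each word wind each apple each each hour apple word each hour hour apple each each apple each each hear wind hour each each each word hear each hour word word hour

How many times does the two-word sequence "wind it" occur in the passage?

0

Scanning the 61 overlapping bigram windows for "wind it":
  (none found)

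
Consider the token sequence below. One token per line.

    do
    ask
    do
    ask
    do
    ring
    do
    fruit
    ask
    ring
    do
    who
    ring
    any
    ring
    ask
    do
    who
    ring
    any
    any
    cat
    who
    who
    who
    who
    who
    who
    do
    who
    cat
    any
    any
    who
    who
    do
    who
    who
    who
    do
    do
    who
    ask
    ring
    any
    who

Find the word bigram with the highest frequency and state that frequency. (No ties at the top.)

Bigram frequencies (highest first):
  who who: 8
  do who: 5
  ask do: 3
  ring any: 3
  who do: 3
  do ask: 2
  … (16 more, each ≤ 2)

"who who", 8 times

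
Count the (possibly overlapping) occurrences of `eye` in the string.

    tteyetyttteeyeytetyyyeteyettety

Sliding a length-3 window over the 31 characters (29 positions):
  position 3–5: eye
  position 12–14: eye
  position 24–26: eye

3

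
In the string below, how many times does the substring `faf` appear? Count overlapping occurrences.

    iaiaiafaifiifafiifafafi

Sliding a length-3 window over the 23 characters (21 positions):
  position 13–15: faf
  position 18–20: faf
  position 20–22: faf

3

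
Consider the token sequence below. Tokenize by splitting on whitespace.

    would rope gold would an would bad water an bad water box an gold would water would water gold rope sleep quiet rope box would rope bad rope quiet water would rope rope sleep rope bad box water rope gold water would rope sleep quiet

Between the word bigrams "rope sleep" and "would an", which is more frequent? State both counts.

"rope sleep": 3 occurrences
"would an": 1 occurrence

"rope sleep" (3 vs 1)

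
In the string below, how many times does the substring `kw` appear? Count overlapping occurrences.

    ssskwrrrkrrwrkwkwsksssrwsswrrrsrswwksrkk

3

Sliding a length-2 window over the 40 characters (39 positions):
  position 4–5: kw
  position 14–15: kw
  position 16–17: kw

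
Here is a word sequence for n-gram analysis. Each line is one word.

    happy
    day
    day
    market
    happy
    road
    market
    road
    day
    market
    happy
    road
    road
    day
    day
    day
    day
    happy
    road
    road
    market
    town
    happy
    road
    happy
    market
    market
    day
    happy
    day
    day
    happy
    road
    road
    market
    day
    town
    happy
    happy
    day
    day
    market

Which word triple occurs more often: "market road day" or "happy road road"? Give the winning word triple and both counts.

"market road day": 1 occurrence
"happy road road": 3 occurrences

"happy road road" (3 vs 1)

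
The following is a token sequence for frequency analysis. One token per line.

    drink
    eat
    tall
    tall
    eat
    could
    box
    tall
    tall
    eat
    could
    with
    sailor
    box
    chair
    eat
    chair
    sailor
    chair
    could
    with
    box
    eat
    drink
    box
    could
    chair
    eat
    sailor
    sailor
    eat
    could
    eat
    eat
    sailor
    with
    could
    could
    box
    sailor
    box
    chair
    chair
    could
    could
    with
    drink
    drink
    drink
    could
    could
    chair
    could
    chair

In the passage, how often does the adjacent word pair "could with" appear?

Scanning the 53 overlapping bigram windows for "could with":
  position 11–12: could with
  position 20–21: could with
  position 45–46: could with

3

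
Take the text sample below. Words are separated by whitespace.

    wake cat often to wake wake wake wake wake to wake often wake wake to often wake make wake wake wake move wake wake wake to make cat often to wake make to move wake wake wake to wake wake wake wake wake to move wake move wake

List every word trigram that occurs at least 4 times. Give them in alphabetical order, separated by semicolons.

wake wake to; wake wake wake

Trigram counts meeting the condition (at least 4 times):
  wake wake to: 5
  wake wake wake: 9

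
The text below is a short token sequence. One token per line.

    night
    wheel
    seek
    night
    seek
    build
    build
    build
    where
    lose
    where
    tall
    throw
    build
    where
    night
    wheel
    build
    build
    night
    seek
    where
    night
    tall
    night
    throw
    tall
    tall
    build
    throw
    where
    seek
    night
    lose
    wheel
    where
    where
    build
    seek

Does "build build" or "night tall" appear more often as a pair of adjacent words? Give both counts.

"build build" (3 vs 1)

"build build": 3 occurrences
"night tall": 1 occurrence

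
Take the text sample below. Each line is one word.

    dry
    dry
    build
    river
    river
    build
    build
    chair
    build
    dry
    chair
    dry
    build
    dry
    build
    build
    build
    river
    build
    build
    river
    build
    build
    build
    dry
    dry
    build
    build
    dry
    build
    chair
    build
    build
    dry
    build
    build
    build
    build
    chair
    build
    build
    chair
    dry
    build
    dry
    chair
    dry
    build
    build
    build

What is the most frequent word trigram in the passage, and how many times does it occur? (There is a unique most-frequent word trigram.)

"build build build", 5 times

Trigram frequencies (highest first):
  build build build: 5
  dry build build: 4
  river build build: 3
  build build chair: 3
  build chair build: 3
  chair dry build: 3
  … (16 more, each ≤ 3)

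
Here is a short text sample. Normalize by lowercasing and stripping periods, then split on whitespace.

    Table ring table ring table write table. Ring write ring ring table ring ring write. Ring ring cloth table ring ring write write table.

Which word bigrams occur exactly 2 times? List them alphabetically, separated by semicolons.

write ring; write table

Bigram counts meeting the condition (exactly 2 times):
  write ring: 2
  write table: 2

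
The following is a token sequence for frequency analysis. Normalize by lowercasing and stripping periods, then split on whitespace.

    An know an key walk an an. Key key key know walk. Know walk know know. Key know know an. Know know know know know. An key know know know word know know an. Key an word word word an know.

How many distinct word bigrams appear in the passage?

41 tokens → 40 bigram windows in total.
Repeated bigrams (each contributes count−1 duplicates):
  know know: 9
  an key: 4
  know an: 4
  an know: 3
  key know: 3
  key key: 2
  know walk: 2
  walk know: 2
  … (1 more repeated)
22 duplicate windows → 40 − 22 = 18 distinct.

18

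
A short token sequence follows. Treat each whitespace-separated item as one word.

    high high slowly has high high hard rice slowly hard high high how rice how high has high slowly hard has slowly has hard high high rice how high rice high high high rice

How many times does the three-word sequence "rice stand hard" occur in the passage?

Scanning the 32 overlapping trigram windows for "rice stand hard":
  (none found)

0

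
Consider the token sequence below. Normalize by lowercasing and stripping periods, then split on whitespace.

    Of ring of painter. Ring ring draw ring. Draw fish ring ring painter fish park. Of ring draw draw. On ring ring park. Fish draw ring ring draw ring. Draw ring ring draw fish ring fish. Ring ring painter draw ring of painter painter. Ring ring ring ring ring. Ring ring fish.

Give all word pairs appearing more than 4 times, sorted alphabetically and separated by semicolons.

draw ring; ring draw; ring ring

Bigram counts meeting the condition (more than 4 times):
  draw ring: 5
  ring draw: 6
  ring ring: 12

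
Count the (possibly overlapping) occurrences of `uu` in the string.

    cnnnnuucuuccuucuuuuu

7

Sliding a length-2 window over the 20 characters (19 positions):
  position 6–7: uu
  position 9–10: uu
  position 13–14: uu
  position 16–17: uu
  position 17–18: uu
  position 18–19: uu
  position 19–20: uu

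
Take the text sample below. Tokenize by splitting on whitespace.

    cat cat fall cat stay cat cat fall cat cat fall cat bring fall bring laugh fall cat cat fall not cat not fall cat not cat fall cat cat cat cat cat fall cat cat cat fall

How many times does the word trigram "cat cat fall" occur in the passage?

Scanning the 36 overlapping trigram windows for "cat cat fall":
  position 1–3: cat cat fall
  position 6–8: cat cat fall
  position 9–11: cat cat fall
  position 18–20: cat cat fall
  position 32–34: cat cat fall
  position 36–38: cat cat fall

6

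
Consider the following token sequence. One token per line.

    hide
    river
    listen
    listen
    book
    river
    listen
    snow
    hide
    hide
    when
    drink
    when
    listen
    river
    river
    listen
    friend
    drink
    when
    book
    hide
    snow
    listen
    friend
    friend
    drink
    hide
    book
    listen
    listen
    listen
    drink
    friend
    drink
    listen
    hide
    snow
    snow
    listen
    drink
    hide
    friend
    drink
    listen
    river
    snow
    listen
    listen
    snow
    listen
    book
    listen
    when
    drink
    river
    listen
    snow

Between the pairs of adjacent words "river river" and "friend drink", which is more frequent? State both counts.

"river river": 1 occurrence
"friend drink": 4 occurrences

"friend drink" (4 vs 1)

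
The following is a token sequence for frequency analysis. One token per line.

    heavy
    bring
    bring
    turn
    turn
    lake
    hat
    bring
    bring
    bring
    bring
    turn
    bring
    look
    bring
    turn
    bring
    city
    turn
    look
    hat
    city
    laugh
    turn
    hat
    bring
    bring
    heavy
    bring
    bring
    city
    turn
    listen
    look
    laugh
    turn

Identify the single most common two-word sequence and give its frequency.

"bring bring", 6 times

Bigram frequencies (highest first):
  bring bring: 6
  bring turn: 3
  heavy bring: 2
  hat bring: 2
  turn bring: 2
  bring city: 2
  … (16 more, each ≤ 2)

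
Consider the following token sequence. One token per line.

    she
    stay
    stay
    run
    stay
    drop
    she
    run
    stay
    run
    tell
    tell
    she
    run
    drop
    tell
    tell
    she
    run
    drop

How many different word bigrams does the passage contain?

20 tokens → 19 bigram windows in total.
Repeated bigrams (each contributes count−1 duplicates):
  she run: 3
  run drop: 2
  run stay: 2
  stay run: 2
  tell she: 2
  tell tell: 2
7 duplicate windows → 19 − 7 = 12 distinct.

12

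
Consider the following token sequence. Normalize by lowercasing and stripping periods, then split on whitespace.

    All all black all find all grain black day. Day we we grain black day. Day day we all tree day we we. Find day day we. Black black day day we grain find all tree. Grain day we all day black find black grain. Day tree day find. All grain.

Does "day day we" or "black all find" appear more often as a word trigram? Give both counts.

"day day we": 4 occurrences
"black all find": 1 occurrence

"day day we" (4 vs 1)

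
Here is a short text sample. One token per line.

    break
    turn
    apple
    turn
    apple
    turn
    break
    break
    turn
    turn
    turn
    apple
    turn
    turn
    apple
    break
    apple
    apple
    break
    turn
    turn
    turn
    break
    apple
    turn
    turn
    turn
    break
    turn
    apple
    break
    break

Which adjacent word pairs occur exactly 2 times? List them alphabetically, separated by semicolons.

break apple; break break

Bigram counts meeting the condition (exactly 2 times):
  break apple: 2
  break break: 2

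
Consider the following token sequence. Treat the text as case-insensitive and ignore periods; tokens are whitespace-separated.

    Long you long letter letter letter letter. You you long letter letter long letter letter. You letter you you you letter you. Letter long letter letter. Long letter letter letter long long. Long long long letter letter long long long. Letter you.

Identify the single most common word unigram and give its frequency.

Unigram frequencies (highest first):
  letter: 19
  long: 14
  you: 9

"letter", 19 times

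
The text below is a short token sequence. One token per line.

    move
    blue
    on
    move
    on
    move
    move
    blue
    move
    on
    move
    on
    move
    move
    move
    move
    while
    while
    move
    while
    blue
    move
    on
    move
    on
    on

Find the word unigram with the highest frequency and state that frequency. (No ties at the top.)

Unigram frequencies (highest first):
  move: 13
  on: 7
  blue: 3
  while: 3

"move", 13 times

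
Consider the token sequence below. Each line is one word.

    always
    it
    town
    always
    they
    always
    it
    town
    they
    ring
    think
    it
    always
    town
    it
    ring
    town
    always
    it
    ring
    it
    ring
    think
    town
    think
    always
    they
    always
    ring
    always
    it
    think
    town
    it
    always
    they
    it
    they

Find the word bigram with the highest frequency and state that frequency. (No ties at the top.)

"always it", 4 times

Bigram frequencies (highest first):
  always it: 4
  always they: 3
  it ring: 3
  it town: 2
  town always: 2
  they always: 2
  … (17 more, each ≤ 2)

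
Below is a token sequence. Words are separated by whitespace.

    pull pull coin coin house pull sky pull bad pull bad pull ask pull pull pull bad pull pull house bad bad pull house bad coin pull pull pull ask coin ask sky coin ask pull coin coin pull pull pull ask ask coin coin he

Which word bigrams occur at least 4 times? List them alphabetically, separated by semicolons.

bad pull; pull pull

Bigram counts meeting the condition (at least 4 times):
  bad pull: 4
  pull pull: 8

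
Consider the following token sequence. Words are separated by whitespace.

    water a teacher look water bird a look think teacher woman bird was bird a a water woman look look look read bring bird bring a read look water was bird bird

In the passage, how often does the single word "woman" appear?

2

Scanning the 32 tokens for "woman":
  position 11: woman
  position 18: woman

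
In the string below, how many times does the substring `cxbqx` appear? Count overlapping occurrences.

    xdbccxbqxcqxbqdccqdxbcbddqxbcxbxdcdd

Sliding a length-5 window over the 36 characters (32 positions):
  position 5–9: cxbqx

1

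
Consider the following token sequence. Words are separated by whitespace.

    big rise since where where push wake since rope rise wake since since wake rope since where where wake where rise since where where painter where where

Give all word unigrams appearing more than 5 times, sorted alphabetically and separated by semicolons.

Unigram counts meeting the condition (more than 5 times):
  since: 6
  where: 9

since; where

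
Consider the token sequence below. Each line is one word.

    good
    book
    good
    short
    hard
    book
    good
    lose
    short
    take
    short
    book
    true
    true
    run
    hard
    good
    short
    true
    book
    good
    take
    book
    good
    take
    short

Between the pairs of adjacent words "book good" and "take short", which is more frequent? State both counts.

"book good": 4 occurrences
"take short": 2 occurrences

"book good" (4 vs 2)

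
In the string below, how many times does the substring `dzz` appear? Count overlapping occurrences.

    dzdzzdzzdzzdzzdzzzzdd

5

Sliding a length-3 window over the 21 characters (19 positions):
  position 3–5: dzz
  position 6–8: dzz
  position 9–11: dzz
  position 12–14: dzz
  position 15–17: dzz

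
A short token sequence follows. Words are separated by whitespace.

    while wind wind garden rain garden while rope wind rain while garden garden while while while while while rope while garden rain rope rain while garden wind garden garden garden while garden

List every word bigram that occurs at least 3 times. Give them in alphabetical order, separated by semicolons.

Bigram counts meeting the condition (at least 3 times):
  garden garden: 3
  garden while: 3
  while garden: 4
  while while: 4

garden garden; garden while; while garden; while while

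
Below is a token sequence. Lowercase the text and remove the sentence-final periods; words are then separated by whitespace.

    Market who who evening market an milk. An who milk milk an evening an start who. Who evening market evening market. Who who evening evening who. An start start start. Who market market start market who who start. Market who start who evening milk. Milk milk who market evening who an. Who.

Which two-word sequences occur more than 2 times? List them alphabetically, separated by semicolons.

evening market; market who; milk milk; start who; who evening; who who

Bigram counts meeting the condition (more than 2 times):
  evening market: 3
  market who: 4
  milk milk: 3
  start who: 3
  who evening: 4
  who who: 4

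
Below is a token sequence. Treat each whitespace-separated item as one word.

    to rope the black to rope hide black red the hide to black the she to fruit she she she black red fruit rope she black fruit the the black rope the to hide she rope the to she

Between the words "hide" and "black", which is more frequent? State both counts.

"hide": 3 occurrences
"black": 6 occurrences

"black" (6 vs 3)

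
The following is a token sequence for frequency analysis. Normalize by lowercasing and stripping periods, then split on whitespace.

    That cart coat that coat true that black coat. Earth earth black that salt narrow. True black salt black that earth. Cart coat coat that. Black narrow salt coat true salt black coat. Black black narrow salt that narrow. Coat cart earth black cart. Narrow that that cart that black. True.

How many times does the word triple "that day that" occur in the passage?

0

Scanning the 49 overlapping trigram windows for "that day that":
  (none found)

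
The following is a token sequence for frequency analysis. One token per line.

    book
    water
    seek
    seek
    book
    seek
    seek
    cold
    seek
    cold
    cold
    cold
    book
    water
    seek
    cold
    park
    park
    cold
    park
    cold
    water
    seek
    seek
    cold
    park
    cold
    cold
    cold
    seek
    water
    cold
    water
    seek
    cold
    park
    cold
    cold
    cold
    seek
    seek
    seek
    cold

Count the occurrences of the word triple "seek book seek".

Scanning the 41 overlapping trigram windows for "seek book seek":
  position 4–6: seek book seek

1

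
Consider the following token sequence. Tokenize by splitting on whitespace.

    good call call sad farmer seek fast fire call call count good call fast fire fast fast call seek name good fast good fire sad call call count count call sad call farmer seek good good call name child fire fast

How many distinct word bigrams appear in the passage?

30

41 tokens → 40 bigram windows in total.
Repeated bigrams (each contributes count−1 duplicates):
  call call: 3
  good call: 3
  call count: 2
  call sad: 2
  farmer seek: 2
  fast fire: 2
  fire fast: 2
  sad call: 2
10 duplicate windows → 40 − 10 = 30 distinct.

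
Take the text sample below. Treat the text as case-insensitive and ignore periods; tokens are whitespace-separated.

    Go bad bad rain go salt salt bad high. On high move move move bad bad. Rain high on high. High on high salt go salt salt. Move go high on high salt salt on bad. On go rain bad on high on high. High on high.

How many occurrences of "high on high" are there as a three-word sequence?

6

Scanning the 45 overlapping trigram windows for "high on high":
  position 9–11: high on high
  position 18–20: high on high
  position 21–23: high on high
  position 30–32: high on high
  position 42–44: high on high
  position 45–47: high on high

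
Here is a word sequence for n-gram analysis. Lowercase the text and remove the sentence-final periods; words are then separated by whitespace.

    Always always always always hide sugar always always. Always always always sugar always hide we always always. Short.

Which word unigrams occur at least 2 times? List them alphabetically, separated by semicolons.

Unigram counts meeting the condition (at least 2 times):
  always: 12
  hide: 2
  sugar: 2

always; hide; sugar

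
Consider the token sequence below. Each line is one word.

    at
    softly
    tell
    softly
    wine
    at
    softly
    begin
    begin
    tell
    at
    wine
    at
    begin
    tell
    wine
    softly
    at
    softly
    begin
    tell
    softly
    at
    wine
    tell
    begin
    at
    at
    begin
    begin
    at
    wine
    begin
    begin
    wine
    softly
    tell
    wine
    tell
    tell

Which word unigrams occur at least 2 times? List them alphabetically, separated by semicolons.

Unigram counts meeting the condition (at least 2 times):
  at: 9
  begin: 9
  softly: 7
  tell: 8
  wine: 7

at; begin; softly; tell; wine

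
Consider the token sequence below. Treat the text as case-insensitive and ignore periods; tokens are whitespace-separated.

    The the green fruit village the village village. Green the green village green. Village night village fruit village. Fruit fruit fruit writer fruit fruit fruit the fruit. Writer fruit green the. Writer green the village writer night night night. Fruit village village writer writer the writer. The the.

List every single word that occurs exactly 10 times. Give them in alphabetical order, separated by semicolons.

the; village

Unigram counts meeting the condition (exactly 10 times):
  the: 10
  village: 10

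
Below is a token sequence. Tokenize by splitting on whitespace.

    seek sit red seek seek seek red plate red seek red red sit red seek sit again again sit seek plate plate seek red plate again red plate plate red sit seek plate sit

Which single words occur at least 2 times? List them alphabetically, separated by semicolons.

Unigram counts meeting the condition (at least 2 times):
  again: 3
  plate: 7
  red: 9
  seek: 9
  sit: 6

again; plate; red; seek; sit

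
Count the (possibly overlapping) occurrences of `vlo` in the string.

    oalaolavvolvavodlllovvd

0

Sliding a length-3 window over the 23 characters (21 positions):
  (no match at any position)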